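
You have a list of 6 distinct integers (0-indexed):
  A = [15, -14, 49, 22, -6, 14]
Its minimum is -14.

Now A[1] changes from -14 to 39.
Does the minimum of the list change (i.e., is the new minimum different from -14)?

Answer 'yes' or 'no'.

Answer: yes

Derivation:
Old min = -14
Change: A[1] -14 -> 39
Changed element was the min; new min must be rechecked.
New min = -6; changed? yes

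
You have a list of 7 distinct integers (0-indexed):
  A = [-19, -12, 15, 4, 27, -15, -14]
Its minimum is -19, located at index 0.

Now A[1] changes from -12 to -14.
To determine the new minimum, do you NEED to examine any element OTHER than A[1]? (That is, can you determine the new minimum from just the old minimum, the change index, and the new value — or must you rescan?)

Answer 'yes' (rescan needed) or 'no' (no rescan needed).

Answer: no

Derivation:
Old min = -19 at index 0
Change at index 1: -12 -> -14
Index 1 was NOT the min. New min = min(-19, -14). No rescan of other elements needed.
Needs rescan: no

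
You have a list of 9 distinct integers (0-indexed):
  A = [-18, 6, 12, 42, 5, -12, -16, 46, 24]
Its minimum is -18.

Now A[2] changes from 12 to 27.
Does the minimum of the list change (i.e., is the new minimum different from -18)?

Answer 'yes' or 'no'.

Answer: no

Derivation:
Old min = -18
Change: A[2] 12 -> 27
Changed element was NOT the min; min changes only if 27 < -18.
New min = -18; changed? no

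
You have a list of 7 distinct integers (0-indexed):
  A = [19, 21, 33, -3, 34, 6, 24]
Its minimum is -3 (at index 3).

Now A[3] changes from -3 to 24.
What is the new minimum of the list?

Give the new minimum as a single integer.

Old min = -3 (at index 3)
Change: A[3] -3 -> 24
Changed element WAS the min. Need to check: is 24 still <= all others?
  Min of remaining elements: 6
  New min = min(24, 6) = 6

Answer: 6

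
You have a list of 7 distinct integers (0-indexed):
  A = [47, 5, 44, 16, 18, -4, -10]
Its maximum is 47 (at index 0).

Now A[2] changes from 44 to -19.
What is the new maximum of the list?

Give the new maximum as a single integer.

Answer: 47

Derivation:
Old max = 47 (at index 0)
Change: A[2] 44 -> -19
Changed element was NOT the old max.
  New max = max(old_max, new_val) = max(47, -19) = 47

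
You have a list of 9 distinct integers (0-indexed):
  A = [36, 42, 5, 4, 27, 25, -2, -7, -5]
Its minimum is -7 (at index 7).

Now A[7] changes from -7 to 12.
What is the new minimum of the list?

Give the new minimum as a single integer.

Answer: -5

Derivation:
Old min = -7 (at index 7)
Change: A[7] -7 -> 12
Changed element WAS the min. Need to check: is 12 still <= all others?
  Min of remaining elements: -5
  New min = min(12, -5) = -5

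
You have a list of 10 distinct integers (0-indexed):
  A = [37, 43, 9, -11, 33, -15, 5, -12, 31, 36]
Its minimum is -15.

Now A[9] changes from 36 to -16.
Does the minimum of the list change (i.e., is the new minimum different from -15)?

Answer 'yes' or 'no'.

Old min = -15
Change: A[9] 36 -> -16
Changed element was NOT the min; min changes only if -16 < -15.
New min = -16; changed? yes

Answer: yes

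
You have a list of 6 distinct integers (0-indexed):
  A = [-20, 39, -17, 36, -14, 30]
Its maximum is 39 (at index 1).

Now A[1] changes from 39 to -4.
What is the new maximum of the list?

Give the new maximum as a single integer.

Answer: 36

Derivation:
Old max = 39 (at index 1)
Change: A[1] 39 -> -4
Changed element WAS the max -> may need rescan.
  Max of remaining elements: 36
  New max = max(-4, 36) = 36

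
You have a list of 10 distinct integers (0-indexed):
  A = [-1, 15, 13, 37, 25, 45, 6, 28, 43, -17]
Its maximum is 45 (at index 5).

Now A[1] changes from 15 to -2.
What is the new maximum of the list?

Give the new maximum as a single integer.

Answer: 45

Derivation:
Old max = 45 (at index 5)
Change: A[1] 15 -> -2
Changed element was NOT the old max.
  New max = max(old_max, new_val) = max(45, -2) = 45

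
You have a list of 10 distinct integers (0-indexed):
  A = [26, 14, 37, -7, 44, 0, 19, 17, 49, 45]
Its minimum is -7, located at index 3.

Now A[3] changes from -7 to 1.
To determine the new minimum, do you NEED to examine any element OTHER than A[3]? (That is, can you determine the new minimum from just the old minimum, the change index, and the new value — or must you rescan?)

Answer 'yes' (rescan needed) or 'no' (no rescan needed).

Answer: yes

Derivation:
Old min = -7 at index 3
Change at index 3: -7 -> 1
Index 3 WAS the min and new value 1 > old min -7. Must rescan other elements to find the new min.
Needs rescan: yes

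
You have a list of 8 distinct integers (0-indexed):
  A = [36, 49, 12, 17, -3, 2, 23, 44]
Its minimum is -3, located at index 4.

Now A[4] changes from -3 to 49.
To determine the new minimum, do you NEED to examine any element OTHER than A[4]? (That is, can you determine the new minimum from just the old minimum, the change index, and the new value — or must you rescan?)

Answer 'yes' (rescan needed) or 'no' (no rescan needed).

Old min = -3 at index 4
Change at index 4: -3 -> 49
Index 4 WAS the min and new value 49 > old min -3. Must rescan other elements to find the new min.
Needs rescan: yes

Answer: yes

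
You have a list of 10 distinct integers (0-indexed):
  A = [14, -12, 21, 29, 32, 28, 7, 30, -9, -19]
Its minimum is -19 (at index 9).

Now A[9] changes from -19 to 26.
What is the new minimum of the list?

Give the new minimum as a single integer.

Old min = -19 (at index 9)
Change: A[9] -19 -> 26
Changed element WAS the min. Need to check: is 26 still <= all others?
  Min of remaining elements: -12
  New min = min(26, -12) = -12

Answer: -12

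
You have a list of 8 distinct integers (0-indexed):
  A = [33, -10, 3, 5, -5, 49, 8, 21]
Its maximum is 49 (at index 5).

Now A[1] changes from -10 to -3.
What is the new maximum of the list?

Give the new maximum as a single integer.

Answer: 49

Derivation:
Old max = 49 (at index 5)
Change: A[1] -10 -> -3
Changed element was NOT the old max.
  New max = max(old_max, new_val) = max(49, -3) = 49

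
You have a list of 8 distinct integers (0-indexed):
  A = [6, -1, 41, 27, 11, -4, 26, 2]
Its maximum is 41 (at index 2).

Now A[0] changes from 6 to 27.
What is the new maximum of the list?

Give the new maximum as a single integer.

Answer: 41

Derivation:
Old max = 41 (at index 2)
Change: A[0] 6 -> 27
Changed element was NOT the old max.
  New max = max(old_max, new_val) = max(41, 27) = 41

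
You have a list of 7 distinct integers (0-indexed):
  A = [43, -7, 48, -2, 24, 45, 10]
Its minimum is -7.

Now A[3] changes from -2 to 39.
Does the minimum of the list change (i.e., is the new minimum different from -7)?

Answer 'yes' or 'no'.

Old min = -7
Change: A[3] -2 -> 39
Changed element was NOT the min; min changes only if 39 < -7.
New min = -7; changed? no

Answer: no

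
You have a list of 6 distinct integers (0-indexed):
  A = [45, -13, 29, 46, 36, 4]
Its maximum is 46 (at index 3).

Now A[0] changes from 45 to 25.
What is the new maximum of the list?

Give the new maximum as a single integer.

Old max = 46 (at index 3)
Change: A[0] 45 -> 25
Changed element was NOT the old max.
  New max = max(old_max, new_val) = max(46, 25) = 46

Answer: 46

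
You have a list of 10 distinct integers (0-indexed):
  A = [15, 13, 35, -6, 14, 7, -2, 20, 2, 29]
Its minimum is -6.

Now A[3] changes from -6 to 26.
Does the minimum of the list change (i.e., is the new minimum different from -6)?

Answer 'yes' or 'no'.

Answer: yes

Derivation:
Old min = -6
Change: A[3] -6 -> 26
Changed element was the min; new min must be rechecked.
New min = -2; changed? yes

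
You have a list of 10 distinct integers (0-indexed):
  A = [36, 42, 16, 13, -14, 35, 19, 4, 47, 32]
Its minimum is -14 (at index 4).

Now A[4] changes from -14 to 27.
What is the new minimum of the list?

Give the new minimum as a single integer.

Old min = -14 (at index 4)
Change: A[4] -14 -> 27
Changed element WAS the min. Need to check: is 27 still <= all others?
  Min of remaining elements: 4
  New min = min(27, 4) = 4

Answer: 4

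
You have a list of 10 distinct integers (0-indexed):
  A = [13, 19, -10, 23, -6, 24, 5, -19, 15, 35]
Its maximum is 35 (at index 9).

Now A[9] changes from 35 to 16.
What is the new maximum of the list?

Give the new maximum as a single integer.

Answer: 24

Derivation:
Old max = 35 (at index 9)
Change: A[9] 35 -> 16
Changed element WAS the max -> may need rescan.
  Max of remaining elements: 24
  New max = max(16, 24) = 24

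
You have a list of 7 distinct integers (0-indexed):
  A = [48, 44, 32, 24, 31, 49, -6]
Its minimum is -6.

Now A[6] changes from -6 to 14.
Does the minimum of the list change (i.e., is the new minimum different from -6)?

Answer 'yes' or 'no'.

Answer: yes

Derivation:
Old min = -6
Change: A[6] -6 -> 14
Changed element was the min; new min must be rechecked.
New min = 14; changed? yes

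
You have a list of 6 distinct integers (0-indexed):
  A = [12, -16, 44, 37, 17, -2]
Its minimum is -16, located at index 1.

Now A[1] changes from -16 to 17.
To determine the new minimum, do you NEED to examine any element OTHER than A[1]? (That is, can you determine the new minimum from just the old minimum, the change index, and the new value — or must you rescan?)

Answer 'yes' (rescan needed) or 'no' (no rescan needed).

Answer: yes

Derivation:
Old min = -16 at index 1
Change at index 1: -16 -> 17
Index 1 WAS the min and new value 17 > old min -16. Must rescan other elements to find the new min.
Needs rescan: yes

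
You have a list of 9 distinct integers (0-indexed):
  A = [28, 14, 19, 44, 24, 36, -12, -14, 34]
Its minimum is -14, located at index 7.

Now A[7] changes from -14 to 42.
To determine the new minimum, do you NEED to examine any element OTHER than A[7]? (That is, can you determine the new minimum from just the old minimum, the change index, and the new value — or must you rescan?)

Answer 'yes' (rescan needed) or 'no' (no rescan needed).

Old min = -14 at index 7
Change at index 7: -14 -> 42
Index 7 WAS the min and new value 42 > old min -14. Must rescan other elements to find the new min.
Needs rescan: yes

Answer: yes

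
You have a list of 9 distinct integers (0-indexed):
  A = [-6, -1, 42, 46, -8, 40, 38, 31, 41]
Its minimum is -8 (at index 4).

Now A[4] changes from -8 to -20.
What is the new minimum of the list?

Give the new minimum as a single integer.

Old min = -8 (at index 4)
Change: A[4] -8 -> -20
Changed element WAS the min. Need to check: is -20 still <= all others?
  Min of remaining elements: -6
  New min = min(-20, -6) = -20

Answer: -20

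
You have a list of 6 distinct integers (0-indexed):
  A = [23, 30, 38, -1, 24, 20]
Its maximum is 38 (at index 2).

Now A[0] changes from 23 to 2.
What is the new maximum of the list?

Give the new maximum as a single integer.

Answer: 38

Derivation:
Old max = 38 (at index 2)
Change: A[0] 23 -> 2
Changed element was NOT the old max.
  New max = max(old_max, new_val) = max(38, 2) = 38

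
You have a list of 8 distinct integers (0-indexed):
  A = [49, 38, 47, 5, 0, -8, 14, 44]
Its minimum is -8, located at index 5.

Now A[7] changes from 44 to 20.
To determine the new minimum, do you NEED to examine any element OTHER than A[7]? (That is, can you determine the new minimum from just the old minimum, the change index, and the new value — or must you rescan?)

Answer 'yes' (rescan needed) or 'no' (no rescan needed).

Old min = -8 at index 5
Change at index 7: 44 -> 20
Index 7 was NOT the min. New min = min(-8, 20). No rescan of other elements needed.
Needs rescan: no

Answer: no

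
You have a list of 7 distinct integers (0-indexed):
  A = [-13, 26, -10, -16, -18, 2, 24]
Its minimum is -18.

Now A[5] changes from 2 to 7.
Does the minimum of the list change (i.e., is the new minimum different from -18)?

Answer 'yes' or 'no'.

Answer: no

Derivation:
Old min = -18
Change: A[5] 2 -> 7
Changed element was NOT the min; min changes only if 7 < -18.
New min = -18; changed? no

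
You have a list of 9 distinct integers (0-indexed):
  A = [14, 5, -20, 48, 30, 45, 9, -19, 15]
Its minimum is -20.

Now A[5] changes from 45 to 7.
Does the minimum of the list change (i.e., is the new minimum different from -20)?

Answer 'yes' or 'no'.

Old min = -20
Change: A[5] 45 -> 7
Changed element was NOT the min; min changes only if 7 < -20.
New min = -20; changed? no

Answer: no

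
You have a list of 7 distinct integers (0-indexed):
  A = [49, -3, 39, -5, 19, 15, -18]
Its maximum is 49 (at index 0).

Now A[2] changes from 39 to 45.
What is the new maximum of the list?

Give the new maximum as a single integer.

Answer: 49

Derivation:
Old max = 49 (at index 0)
Change: A[2] 39 -> 45
Changed element was NOT the old max.
  New max = max(old_max, new_val) = max(49, 45) = 49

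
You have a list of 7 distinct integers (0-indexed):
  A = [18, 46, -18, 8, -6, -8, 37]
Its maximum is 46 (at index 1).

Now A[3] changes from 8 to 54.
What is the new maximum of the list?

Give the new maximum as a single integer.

Old max = 46 (at index 1)
Change: A[3] 8 -> 54
Changed element was NOT the old max.
  New max = max(old_max, new_val) = max(46, 54) = 54

Answer: 54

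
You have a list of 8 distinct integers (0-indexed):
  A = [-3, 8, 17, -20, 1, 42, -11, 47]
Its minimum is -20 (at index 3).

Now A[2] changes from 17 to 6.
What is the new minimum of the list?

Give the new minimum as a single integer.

Answer: -20

Derivation:
Old min = -20 (at index 3)
Change: A[2] 17 -> 6
Changed element was NOT the old min.
  New min = min(old_min, new_val) = min(-20, 6) = -20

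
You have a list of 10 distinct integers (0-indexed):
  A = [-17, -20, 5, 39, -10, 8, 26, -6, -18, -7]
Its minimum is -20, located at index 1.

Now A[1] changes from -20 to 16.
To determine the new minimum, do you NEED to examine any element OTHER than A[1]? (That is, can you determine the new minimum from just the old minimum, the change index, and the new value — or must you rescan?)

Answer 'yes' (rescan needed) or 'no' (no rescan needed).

Answer: yes

Derivation:
Old min = -20 at index 1
Change at index 1: -20 -> 16
Index 1 WAS the min and new value 16 > old min -20. Must rescan other elements to find the new min.
Needs rescan: yes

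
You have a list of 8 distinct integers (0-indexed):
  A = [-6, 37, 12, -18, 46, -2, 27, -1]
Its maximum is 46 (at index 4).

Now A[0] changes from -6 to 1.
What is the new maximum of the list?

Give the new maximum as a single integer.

Answer: 46

Derivation:
Old max = 46 (at index 4)
Change: A[0] -6 -> 1
Changed element was NOT the old max.
  New max = max(old_max, new_val) = max(46, 1) = 46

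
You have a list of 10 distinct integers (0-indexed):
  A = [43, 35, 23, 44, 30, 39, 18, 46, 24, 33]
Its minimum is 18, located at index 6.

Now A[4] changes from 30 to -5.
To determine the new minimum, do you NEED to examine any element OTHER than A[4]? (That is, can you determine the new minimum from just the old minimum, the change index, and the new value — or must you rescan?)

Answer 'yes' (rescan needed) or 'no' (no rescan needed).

Old min = 18 at index 6
Change at index 4: 30 -> -5
Index 4 was NOT the min. New min = min(18, -5). No rescan of other elements needed.
Needs rescan: no

Answer: no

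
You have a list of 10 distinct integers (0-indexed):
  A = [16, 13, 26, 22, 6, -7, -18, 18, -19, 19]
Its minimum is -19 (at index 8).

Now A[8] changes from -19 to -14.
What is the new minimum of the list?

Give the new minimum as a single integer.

Answer: -18

Derivation:
Old min = -19 (at index 8)
Change: A[8] -19 -> -14
Changed element WAS the min. Need to check: is -14 still <= all others?
  Min of remaining elements: -18
  New min = min(-14, -18) = -18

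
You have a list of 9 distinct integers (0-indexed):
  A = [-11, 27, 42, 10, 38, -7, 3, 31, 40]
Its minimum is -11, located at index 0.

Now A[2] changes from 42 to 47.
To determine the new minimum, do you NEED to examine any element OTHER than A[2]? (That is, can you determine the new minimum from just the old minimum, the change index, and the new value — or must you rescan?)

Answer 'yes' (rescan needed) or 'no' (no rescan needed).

Answer: no

Derivation:
Old min = -11 at index 0
Change at index 2: 42 -> 47
Index 2 was NOT the min. New min = min(-11, 47). No rescan of other elements needed.
Needs rescan: no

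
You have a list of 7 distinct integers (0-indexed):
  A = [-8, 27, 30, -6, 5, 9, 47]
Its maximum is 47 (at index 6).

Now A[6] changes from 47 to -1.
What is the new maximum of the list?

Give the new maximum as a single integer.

Old max = 47 (at index 6)
Change: A[6] 47 -> -1
Changed element WAS the max -> may need rescan.
  Max of remaining elements: 30
  New max = max(-1, 30) = 30

Answer: 30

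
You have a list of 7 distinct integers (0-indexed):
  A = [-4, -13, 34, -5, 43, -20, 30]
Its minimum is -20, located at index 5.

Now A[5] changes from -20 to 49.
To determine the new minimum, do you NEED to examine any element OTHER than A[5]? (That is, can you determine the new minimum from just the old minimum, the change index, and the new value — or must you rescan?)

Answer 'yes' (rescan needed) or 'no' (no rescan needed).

Answer: yes

Derivation:
Old min = -20 at index 5
Change at index 5: -20 -> 49
Index 5 WAS the min and new value 49 > old min -20. Must rescan other elements to find the new min.
Needs rescan: yes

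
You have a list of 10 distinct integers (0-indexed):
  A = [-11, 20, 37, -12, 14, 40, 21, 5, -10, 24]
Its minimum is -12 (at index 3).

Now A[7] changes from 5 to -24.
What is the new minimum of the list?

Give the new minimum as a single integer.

Old min = -12 (at index 3)
Change: A[7] 5 -> -24
Changed element was NOT the old min.
  New min = min(old_min, new_val) = min(-12, -24) = -24

Answer: -24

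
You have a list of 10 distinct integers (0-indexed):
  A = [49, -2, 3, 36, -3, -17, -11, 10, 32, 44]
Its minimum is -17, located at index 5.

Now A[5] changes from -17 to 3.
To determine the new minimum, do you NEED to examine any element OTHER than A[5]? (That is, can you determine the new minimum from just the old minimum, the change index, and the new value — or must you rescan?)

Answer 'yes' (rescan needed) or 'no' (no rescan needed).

Answer: yes

Derivation:
Old min = -17 at index 5
Change at index 5: -17 -> 3
Index 5 WAS the min and new value 3 > old min -17. Must rescan other elements to find the new min.
Needs rescan: yes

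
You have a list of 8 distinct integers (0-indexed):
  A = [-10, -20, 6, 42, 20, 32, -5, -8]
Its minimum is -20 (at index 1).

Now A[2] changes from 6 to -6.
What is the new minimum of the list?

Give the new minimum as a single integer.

Old min = -20 (at index 1)
Change: A[2] 6 -> -6
Changed element was NOT the old min.
  New min = min(old_min, new_val) = min(-20, -6) = -20

Answer: -20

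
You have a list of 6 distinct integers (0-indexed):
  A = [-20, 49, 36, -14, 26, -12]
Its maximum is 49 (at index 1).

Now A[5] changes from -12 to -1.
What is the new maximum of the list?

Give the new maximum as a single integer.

Old max = 49 (at index 1)
Change: A[5] -12 -> -1
Changed element was NOT the old max.
  New max = max(old_max, new_val) = max(49, -1) = 49

Answer: 49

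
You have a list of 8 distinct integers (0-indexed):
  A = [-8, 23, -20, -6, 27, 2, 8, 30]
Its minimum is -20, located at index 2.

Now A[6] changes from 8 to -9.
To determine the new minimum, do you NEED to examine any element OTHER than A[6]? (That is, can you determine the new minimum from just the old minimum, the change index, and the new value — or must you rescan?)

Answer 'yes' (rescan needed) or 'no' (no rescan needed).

Old min = -20 at index 2
Change at index 6: 8 -> -9
Index 6 was NOT the min. New min = min(-20, -9). No rescan of other elements needed.
Needs rescan: no

Answer: no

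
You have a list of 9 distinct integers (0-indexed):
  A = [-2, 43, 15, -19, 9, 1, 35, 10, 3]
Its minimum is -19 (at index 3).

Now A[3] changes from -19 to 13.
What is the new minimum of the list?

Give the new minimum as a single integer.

Old min = -19 (at index 3)
Change: A[3] -19 -> 13
Changed element WAS the min. Need to check: is 13 still <= all others?
  Min of remaining elements: -2
  New min = min(13, -2) = -2

Answer: -2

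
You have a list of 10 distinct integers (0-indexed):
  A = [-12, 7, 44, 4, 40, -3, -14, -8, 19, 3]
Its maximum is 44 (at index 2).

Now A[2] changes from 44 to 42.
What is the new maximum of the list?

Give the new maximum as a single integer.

Old max = 44 (at index 2)
Change: A[2] 44 -> 42
Changed element WAS the max -> may need rescan.
  Max of remaining elements: 40
  New max = max(42, 40) = 42

Answer: 42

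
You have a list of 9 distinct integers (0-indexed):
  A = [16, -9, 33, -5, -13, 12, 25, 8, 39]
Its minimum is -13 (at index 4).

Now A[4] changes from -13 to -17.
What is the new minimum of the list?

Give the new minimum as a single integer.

Answer: -17

Derivation:
Old min = -13 (at index 4)
Change: A[4] -13 -> -17
Changed element WAS the min. Need to check: is -17 still <= all others?
  Min of remaining elements: -9
  New min = min(-17, -9) = -17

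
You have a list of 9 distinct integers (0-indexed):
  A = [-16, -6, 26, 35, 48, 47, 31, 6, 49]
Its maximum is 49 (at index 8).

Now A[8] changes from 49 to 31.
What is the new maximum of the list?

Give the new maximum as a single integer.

Old max = 49 (at index 8)
Change: A[8] 49 -> 31
Changed element WAS the max -> may need rescan.
  Max of remaining elements: 48
  New max = max(31, 48) = 48

Answer: 48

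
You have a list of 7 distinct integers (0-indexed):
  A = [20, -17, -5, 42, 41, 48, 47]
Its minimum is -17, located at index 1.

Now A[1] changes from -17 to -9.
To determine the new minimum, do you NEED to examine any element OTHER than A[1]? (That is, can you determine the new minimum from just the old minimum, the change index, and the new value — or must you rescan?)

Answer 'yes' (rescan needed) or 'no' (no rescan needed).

Answer: yes

Derivation:
Old min = -17 at index 1
Change at index 1: -17 -> -9
Index 1 WAS the min and new value -9 > old min -17. Must rescan other elements to find the new min.
Needs rescan: yes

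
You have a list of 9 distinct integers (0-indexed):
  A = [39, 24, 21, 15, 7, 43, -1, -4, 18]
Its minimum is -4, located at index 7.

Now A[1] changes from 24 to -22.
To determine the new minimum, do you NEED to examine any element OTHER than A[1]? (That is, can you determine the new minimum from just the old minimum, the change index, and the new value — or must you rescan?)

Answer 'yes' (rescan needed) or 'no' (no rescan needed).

Old min = -4 at index 7
Change at index 1: 24 -> -22
Index 1 was NOT the min. New min = min(-4, -22). No rescan of other elements needed.
Needs rescan: no

Answer: no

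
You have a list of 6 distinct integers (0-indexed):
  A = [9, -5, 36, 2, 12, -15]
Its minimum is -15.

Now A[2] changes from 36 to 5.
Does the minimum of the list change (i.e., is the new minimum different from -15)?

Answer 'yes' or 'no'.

Old min = -15
Change: A[2] 36 -> 5
Changed element was NOT the min; min changes only if 5 < -15.
New min = -15; changed? no

Answer: no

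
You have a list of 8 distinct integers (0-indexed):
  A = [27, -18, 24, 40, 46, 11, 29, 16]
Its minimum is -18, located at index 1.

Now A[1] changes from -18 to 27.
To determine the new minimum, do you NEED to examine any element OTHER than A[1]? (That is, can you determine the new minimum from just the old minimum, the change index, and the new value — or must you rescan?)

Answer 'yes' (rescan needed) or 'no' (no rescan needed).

Answer: yes

Derivation:
Old min = -18 at index 1
Change at index 1: -18 -> 27
Index 1 WAS the min and new value 27 > old min -18. Must rescan other elements to find the new min.
Needs rescan: yes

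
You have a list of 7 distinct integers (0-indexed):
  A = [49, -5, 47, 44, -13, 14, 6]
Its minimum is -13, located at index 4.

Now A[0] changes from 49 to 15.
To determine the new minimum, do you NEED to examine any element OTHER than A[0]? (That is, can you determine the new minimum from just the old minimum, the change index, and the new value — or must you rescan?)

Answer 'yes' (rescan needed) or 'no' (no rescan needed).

Old min = -13 at index 4
Change at index 0: 49 -> 15
Index 0 was NOT the min. New min = min(-13, 15). No rescan of other elements needed.
Needs rescan: no

Answer: no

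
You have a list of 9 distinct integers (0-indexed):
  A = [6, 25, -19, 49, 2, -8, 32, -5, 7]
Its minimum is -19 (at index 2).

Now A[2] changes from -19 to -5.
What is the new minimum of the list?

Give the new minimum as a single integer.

Answer: -8

Derivation:
Old min = -19 (at index 2)
Change: A[2] -19 -> -5
Changed element WAS the min. Need to check: is -5 still <= all others?
  Min of remaining elements: -8
  New min = min(-5, -8) = -8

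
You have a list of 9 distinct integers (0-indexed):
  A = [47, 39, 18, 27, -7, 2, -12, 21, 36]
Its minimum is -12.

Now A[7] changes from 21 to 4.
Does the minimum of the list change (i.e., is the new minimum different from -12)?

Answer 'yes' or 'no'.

Old min = -12
Change: A[7] 21 -> 4
Changed element was NOT the min; min changes only if 4 < -12.
New min = -12; changed? no

Answer: no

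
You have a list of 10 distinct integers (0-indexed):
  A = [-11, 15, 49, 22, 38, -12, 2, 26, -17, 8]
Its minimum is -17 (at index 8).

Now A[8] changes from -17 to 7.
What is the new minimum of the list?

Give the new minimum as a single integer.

Old min = -17 (at index 8)
Change: A[8] -17 -> 7
Changed element WAS the min. Need to check: is 7 still <= all others?
  Min of remaining elements: -12
  New min = min(7, -12) = -12

Answer: -12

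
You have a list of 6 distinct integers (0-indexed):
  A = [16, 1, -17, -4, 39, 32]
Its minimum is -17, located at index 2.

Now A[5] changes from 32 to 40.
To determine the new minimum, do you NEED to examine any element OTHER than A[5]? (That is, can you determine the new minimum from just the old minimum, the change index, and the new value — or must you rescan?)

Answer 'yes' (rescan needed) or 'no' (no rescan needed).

Answer: no

Derivation:
Old min = -17 at index 2
Change at index 5: 32 -> 40
Index 5 was NOT the min. New min = min(-17, 40). No rescan of other elements needed.
Needs rescan: no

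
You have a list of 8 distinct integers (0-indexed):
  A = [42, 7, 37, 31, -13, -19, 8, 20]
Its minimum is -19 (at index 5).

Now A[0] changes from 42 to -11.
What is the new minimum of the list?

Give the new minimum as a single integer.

Answer: -19

Derivation:
Old min = -19 (at index 5)
Change: A[0] 42 -> -11
Changed element was NOT the old min.
  New min = min(old_min, new_val) = min(-19, -11) = -19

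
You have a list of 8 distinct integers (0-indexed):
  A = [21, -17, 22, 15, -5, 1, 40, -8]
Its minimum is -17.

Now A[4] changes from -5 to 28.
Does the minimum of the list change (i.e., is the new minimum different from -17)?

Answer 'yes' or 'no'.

Old min = -17
Change: A[4] -5 -> 28
Changed element was NOT the min; min changes only if 28 < -17.
New min = -17; changed? no

Answer: no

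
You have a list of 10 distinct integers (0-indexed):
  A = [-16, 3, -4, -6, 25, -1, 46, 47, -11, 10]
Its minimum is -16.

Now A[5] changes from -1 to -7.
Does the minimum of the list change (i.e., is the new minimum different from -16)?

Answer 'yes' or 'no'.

Old min = -16
Change: A[5] -1 -> -7
Changed element was NOT the min; min changes only if -7 < -16.
New min = -16; changed? no

Answer: no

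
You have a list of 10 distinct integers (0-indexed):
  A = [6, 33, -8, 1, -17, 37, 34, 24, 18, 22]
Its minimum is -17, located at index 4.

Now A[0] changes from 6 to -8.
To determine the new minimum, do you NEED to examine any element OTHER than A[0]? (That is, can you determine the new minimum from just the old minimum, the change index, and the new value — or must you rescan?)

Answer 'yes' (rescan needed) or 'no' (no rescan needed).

Old min = -17 at index 4
Change at index 0: 6 -> -8
Index 0 was NOT the min. New min = min(-17, -8). No rescan of other elements needed.
Needs rescan: no

Answer: no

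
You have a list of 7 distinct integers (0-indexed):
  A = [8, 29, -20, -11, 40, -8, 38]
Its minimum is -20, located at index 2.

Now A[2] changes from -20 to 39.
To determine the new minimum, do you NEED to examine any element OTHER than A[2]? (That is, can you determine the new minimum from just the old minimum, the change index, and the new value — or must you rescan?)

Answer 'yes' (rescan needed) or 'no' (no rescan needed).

Answer: yes

Derivation:
Old min = -20 at index 2
Change at index 2: -20 -> 39
Index 2 WAS the min and new value 39 > old min -20. Must rescan other elements to find the new min.
Needs rescan: yes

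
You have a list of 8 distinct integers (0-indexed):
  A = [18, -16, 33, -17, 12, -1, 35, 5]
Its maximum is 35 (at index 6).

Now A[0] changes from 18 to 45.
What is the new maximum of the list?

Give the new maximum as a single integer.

Answer: 45

Derivation:
Old max = 35 (at index 6)
Change: A[0] 18 -> 45
Changed element was NOT the old max.
  New max = max(old_max, new_val) = max(35, 45) = 45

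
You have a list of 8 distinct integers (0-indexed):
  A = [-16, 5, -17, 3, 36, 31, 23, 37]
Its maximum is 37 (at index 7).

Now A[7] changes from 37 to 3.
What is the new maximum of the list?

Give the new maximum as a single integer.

Answer: 36

Derivation:
Old max = 37 (at index 7)
Change: A[7] 37 -> 3
Changed element WAS the max -> may need rescan.
  Max of remaining elements: 36
  New max = max(3, 36) = 36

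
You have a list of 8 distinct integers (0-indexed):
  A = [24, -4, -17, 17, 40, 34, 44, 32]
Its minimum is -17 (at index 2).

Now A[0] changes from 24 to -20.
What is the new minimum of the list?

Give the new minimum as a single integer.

Old min = -17 (at index 2)
Change: A[0] 24 -> -20
Changed element was NOT the old min.
  New min = min(old_min, new_val) = min(-17, -20) = -20

Answer: -20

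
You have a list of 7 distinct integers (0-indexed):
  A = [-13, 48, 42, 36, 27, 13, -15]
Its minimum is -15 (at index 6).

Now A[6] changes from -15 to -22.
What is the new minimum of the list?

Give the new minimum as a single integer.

Answer: -22

Derivation:
Old min = -15 (at index 6)
Change: A[6] -15 -> -22
Changed element WAS the min. Need to check: is -22 still <= all others?
  Min of remaining elements: -13
  New min = min(-22, -13) = -22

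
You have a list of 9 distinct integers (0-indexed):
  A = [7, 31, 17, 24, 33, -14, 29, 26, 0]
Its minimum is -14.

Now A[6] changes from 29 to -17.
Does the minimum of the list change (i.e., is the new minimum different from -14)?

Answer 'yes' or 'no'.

Old min = -14
Change: A[6] 29 -> -17
Changed element was NOT the min; min changes only if -17 < -14.
New min = -17; changed? yes

Answer: yes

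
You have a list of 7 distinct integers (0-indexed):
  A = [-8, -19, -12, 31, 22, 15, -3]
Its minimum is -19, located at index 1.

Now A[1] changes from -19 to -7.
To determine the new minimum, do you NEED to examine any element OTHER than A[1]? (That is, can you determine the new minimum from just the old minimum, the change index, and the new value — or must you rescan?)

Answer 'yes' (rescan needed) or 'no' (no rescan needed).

Answer: yes

Derivation:
Old min = -19 at index 1
Change at index 1: -19 -> -7
Index 1 WAS the min and new value -7 > old min -19. Must rescan other elements to find the new min.
Needs rescan: yes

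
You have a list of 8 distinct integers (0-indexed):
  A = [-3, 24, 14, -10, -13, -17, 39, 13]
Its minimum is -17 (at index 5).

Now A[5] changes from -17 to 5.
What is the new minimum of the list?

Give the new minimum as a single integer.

Old min = -17 (at index 5)
Change: A[5] -17 -> 5
Changed element WAS the min. Need to check: is 5 still <= all others?
  Min of remaining elements: -13
  New min = min(5, -13) = -13

Answer: -13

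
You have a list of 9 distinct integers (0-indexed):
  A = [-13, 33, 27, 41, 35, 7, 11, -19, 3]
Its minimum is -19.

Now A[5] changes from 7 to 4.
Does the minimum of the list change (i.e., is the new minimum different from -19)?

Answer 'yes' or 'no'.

Answer: no

Derivation:
Old min = -19
Change: A[5] 7 -> 4
Changed element was NOT the min; min changes only if 4 < -19.
New min = -19; changed? no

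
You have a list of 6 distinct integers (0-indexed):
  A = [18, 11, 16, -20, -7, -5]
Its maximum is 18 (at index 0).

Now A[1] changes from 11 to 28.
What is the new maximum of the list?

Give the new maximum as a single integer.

Old max = 18 (at index 0)
Change: A[1] 11 -> 28
Changed element was NOT the old max.
  New max = max(old_max, new_val) = max(18, 28) = 28

Answer: 28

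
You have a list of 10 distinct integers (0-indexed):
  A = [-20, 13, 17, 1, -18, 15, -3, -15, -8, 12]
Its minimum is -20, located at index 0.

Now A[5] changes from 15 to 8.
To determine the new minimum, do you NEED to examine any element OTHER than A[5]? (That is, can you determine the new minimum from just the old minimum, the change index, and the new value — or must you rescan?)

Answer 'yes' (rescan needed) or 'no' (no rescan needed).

Answer: no

Derivation:
Old min = -20 at index 0
Change at index 5: 15 -> 8
Index 5 was NOT the min. New min = min(-20, 8). No rescan of other elements needed.
Needs rescan: no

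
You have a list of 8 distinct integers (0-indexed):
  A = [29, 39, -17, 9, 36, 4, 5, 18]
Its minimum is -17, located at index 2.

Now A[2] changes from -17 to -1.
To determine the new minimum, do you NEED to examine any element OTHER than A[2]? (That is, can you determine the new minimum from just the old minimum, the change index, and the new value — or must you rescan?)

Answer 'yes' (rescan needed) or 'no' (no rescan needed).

Answer: yes

Derivation:
Old min = -17 at index 2
Change at index 2: -17 -> -1
Index 2 WAS the min and new value -1 > old min -17. Must rescan other elements to find the new min.
Needs rescan: yes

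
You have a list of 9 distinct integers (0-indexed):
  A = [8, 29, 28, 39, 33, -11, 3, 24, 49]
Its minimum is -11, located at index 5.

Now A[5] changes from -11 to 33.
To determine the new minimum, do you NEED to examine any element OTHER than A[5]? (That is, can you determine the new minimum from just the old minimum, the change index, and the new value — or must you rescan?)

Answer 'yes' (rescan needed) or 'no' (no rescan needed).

Answer: yes

Derivation:
Old min = -11 at index 5
Change at index 5: -11 -> 33
Index 5 WAS the min and new value 33 > old min -11. Must rescan other elements to find the new min.
Needs rescan: yes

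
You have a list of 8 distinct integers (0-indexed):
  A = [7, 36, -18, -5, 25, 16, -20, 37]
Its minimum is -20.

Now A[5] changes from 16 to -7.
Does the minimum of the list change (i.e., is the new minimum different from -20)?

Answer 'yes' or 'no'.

Answer: no

Derivation:
Old min = -20
Change: A[5] 16 -> -7
Changed element was NOT the min; min changes only if -7 < -20.
New min = -20; changed? no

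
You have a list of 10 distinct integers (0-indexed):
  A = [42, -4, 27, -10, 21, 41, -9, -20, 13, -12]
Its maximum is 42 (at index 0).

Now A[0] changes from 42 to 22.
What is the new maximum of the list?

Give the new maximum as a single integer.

Old max = 42 (at index 0)
Change: A[0] 42 -> 22
Changed element WAS the max -> may need rescan.
  Max of remaining elements: 41
  New max = max(22, 41) = 41

Answer: 41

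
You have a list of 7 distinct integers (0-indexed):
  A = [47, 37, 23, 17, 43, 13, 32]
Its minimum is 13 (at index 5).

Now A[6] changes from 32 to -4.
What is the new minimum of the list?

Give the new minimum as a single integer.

Answer: -4

Derivation:
Old min = 13 (at index 5)
Change: A[6] 32 -> -4
Changed element was NOT the old min.
  New min = min(old_min, new_val) = min(13, -4) = -4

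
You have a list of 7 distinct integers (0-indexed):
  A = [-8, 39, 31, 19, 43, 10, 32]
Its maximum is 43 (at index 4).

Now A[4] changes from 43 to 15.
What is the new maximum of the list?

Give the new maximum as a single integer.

Answer: 39

Derivation:
Old max = 43 (at index 4)
Change: A[4] 43 -> 15
Changed element WAS the max -> may need rescan.
  Max of remaining elements: 39
  New max = max(15, 39) = 39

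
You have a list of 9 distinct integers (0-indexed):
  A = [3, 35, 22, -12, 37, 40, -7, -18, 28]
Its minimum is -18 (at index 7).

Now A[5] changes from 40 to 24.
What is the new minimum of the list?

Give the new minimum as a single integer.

Answer: -18

Derivation:
Old min = -18 (at index 7)
Change: A[5] 40 -> 24
Changed element was NOT the old min.
  New min = min(old_min, new_val) = min(-18, 24) = -18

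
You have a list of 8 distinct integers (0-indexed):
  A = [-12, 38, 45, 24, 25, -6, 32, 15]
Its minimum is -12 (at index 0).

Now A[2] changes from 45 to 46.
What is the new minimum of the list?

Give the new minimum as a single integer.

Old min = -12 (at index 0)
Change: A[2] 45 -> 46
Changed element was NOT the old min.
  New min = min(old_min, new_val) = min(-12, 46) = -12

Answer: -12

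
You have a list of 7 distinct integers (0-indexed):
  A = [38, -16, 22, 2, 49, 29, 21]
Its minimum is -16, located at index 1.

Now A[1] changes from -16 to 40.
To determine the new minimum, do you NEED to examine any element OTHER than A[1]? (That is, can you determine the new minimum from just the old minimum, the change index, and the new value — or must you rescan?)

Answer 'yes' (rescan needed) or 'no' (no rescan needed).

Old min = -16 at index 1
Change at index 1: -16 -> 40
Index 1 WAS the min and new value 40 > old min -16. Must rescan other elements to find the new min.
Needs rescan: yes

Answer: yes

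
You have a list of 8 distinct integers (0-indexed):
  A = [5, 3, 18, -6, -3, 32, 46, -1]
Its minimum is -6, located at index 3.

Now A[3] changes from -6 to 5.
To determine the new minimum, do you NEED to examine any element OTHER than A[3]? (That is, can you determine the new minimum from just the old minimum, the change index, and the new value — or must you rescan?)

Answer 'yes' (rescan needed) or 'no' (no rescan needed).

Answer: yes

Derivation:
Old min = -6 at index 3
Change at index 3: -6 -> 5
Index 3 WAS the min and new value 5 > old min -6. Must rescan other elements to find the new min.
Needs rescan: yes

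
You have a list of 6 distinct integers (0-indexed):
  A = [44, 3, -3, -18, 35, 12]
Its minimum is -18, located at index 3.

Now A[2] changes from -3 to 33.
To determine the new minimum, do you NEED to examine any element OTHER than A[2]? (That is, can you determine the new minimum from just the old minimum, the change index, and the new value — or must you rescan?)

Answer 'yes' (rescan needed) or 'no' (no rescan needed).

Old min = -18 at index 3
Change at index 2: -3 -> 33
Index 2 was NOT the min. New min = min(-18, 33). No rescan of other elements needed.
Needs rescan: no

Answer: no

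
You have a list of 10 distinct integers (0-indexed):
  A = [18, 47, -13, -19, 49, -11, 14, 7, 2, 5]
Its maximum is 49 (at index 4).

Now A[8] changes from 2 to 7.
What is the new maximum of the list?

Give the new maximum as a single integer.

Old max = 49 (at index 4)
Change: A[8] 2 -> 7
Changed element was NOT the old max.
  New max = max(old_max, new_val) = max(49, 7) = 49

Answer: 49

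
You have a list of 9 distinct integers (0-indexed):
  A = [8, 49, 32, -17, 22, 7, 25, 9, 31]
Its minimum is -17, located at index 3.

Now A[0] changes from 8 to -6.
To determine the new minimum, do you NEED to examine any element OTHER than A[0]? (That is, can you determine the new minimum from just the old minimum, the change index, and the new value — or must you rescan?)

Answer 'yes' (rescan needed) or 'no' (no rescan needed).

Old min = -17 at index 3
Change at index 0: 8 -> -6
Index 0 was NOT the min. New min = min(-17, -6). No rescan of other elements needed.
Needs rescan: no

Answer: no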